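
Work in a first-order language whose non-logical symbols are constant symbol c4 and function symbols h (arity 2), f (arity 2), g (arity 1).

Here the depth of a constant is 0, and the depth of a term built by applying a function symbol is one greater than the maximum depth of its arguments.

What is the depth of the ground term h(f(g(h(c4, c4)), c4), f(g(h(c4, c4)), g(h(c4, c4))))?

4

depth(h(c4, c4)) = 1 + max(0, 0) = 1
depth(g(h(c4, c4))) = 1 + depth(h(c4, c4)) = 1 + 1 = 2
depth(f(g(h(c4, c4)), c4)) = 1 + max(2, 0) = 3
depth(f(g(h(c4, c4)), g(h(c4, c4)))) = 1 + max(2, 2) = 3
depth(h(f(g(h(c4, c4)), c4), f(g(h(c4, c4)), g(h(c4, c4))))) = 1 + max(3, 3) = 4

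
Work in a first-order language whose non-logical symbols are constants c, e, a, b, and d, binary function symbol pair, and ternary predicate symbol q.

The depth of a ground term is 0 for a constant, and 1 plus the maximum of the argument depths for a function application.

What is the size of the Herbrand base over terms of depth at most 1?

First count ground terms of depth ≤ 1.
Write N_k for the number of ground terms of depth ≤ k. A term of depth ≤ k is either a constant or a function symbol applied to arguments of depth ≤ k−1, so N_k = 5 + N_{k-1}^2.
N_0 = 5
N_1 = 5 + 5^2 = 30
So |H| = 30.
Ground atoms are formed by filling each argument slot of a predicate with a term from H, so an r-ary predicate gives |H|^r atoms:
  q: 30^3 = 27000
Total ground atoms: 27000.

27000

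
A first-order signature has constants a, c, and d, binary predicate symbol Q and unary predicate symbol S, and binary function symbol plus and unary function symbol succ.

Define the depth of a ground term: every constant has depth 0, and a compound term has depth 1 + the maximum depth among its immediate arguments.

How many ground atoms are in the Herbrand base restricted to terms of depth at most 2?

59292

First count ground terms of depth ≤ 2.
Write N_k for the number of ground terms of depth ≤ k. A term of depth ≤ k is either a constant or a function symbol applied to arguments of depth ≤ k−1, so N_k = 3 + N_{k-1}^2 + N_{k-1}.
N_0 = 3
N_1 = 3 + 3^2 + 3 = 15
N_2 = 3 + 15^2 + 15 = 243
So |H| = 243.
For each predicate symbol, the number of ground atoms is |H| raised to its arity; summing:
  Q: 243^2 = 59049;  S: 243
Total ground atoms: 59049 + 243 = 59292.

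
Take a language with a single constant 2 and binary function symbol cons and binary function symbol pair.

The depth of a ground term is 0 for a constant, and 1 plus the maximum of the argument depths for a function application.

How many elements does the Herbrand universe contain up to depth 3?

723

Write N_k for the number of ground terms of depth ≤ k. A term of depth ≤ k is either a constant or a function symbol applied to arguments of depth ≤ k−1, so N_k = 1 + N_{k-1}^2 + N_{k-1}^2.
N_0 = 1
N_1 = 1 + 1^2 + 1^2 = 3
N_2 = 1 + 3^2 + 3^2 = 19
N_3 = 1 + 19^2 + 19^2 = 723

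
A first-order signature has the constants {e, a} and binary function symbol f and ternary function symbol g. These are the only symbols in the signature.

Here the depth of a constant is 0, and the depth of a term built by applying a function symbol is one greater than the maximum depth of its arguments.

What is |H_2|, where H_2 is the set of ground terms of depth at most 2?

Let N_k = |{terms of depth ≤ k}|. Then N_0 = 2 and N_k = 2 + N_{k-1}^2 + N_{k-1}^3 for k ≥ 1 (one summand per function symbol, arity giving the exponent).
N_0 = 2
N_1 = 2 + 2^2 + 2^3 = 14
N_2 = 2 + 14^2 + 14^3 = 2942

2942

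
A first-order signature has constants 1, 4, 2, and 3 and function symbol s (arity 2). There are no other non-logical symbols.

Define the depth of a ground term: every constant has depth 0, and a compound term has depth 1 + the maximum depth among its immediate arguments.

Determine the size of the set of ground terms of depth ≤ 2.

404

Let N_k = |{terms of depth ≤ k}|. Then N_0 = 4 and N_k = 4 + N_{k-1}^2 for k ≥ 1 (one summand per function symbol, arity giving the exponent).
N_0 = 4
N_1 = 4 + 4^2 = 20
N_2 = 4 + 20^2 = 404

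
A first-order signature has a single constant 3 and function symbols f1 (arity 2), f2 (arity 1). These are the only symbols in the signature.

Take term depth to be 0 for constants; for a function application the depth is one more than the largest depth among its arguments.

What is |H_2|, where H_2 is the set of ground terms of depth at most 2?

13

Let N_k = |{terms of depth ≤ k}|. Then N_0 = 1 and N_k = 1 + N_{k-1}^2 + N_{k-1} for k ≥ 1 (one summand per function symbol, arity giving the exponent).
N_0 = 1
N_1 = 1 + 1^2 + 1 = 3
N_2 = 1 + 3^2 + 3 = 13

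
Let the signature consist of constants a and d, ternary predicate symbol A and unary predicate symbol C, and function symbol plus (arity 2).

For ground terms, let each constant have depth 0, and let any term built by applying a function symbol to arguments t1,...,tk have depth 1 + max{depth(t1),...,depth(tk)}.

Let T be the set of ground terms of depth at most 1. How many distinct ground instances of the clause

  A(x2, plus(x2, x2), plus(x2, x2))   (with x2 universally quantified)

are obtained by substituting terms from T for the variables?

6

Ground terms of depth ≤ 1:
  Write N_k for the number of ground terms of depth ≤ k. A term of depth ≤ k is either a constant or a function symbol applied to arguments of depth ≤ k−1, so N_k = 2 + N_{k-1}^2.
  N_0 = 2
  N_1 = 2 + 2^2 = 6
So there are 6 ground terms available for substitution.
The clause has 1 distinct variable (x2), which appears in the body. In the free term algebra distinct substitutions yield syntactically distinct ground instances.
Number of ground instances = 6.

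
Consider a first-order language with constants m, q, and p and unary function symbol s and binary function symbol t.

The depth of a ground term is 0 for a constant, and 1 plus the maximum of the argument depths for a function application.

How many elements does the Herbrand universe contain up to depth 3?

59295

Count level by level. With function symbols s/1, t/2, the terms of depth ≤ k are the 3 constants together with each function applied to depth-≤(k−1) tuples, so N_k = 3 + N_{k-1} + N_{k-1}^2.
N_0 = 3
N_1 = 3 + 3 + 3^2 = 15
N_2 = 3 + 15 + 15^2 = 243
N_3 = 3 + 243 + 243^2 = 59295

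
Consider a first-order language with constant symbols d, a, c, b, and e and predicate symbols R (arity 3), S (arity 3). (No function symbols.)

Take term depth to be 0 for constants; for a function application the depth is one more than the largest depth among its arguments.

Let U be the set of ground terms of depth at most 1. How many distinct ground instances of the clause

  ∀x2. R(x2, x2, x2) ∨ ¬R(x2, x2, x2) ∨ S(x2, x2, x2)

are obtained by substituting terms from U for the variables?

Ground terms of depth ≤ 1:
  With no function symbols every ground term is a constant, so there are exactly 5 ground terms at every depth bound.
  N_0 = 5
  N_1 = 5
So there are 5 ground terms available for substitution.
There is 1 variable to instantiate (x2),  occurring in at least one literal, so different choices give different ground instances.
Number of ground instances = 5.

5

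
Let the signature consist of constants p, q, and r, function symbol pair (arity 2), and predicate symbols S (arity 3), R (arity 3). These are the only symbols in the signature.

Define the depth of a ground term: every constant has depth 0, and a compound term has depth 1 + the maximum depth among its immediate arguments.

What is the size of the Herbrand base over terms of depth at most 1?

3456

First count ground terms of depth ≤ 1.
Let N_k count ground terms of depth at most k. Each non-constant term of depth ≤ k is some function symbol applied to depth-≤(k−1) arguments, giving N_k = 3 + N_{k-1}^2.
N_0 = 3
N_1 = 3 + 3^2 = 12
Explicitly: p, q, r, pair(p, p), pair(p, q), pair(p, r), pair(q, p), pair(q, q), pair(q, r), pair(r, p), pair(r, q), pair(r, r).
So |H| = 12.
Each predicate of arity r yields |H|^r ground atoms (one per choice of an r-tuple from H):
  S: 12^3 = 1728;  R: 12^3 = 1728
Total ground atoms: 1728 + 1728 = 3456.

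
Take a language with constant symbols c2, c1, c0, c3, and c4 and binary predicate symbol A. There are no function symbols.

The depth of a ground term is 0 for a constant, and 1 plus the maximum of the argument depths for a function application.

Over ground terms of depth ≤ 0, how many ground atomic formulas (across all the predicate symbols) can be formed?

First count ground terms of depth ≤ 0.
With no function symbols every ground term is a constant, so there are exactly 5 ground terms at every depth bound.
N_0 = 5
Explicitly: c2, c1, c0, c3, c4.
So |H| = 5.
A ground atom is a predicate applied to a tuple of terms from H, so the count is the sum over predicates of |H|^arity:
  A: 5^2 = 25
Total ground atoms: 25.

25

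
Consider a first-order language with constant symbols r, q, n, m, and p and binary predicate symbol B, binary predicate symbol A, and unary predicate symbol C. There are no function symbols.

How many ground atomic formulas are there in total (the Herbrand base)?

With no function symbols, the Herbrand universe is just the 5 constants.
Ground atoms per predicate: B: 5^2 = 25, A: 5^2 = 25, C: 5.
Herbrand base size = 25 + 25 + 5 = 55.

55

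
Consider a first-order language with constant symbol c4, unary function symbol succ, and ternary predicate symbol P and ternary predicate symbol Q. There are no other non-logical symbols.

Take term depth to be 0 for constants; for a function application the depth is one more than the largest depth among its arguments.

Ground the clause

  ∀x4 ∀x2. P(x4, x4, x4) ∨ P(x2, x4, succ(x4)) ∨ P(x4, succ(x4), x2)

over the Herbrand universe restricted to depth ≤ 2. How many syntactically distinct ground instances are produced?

9

Ground terms of depth ≤ 2:
  Let N_k count ground terms of depth at most k. Each non-constant term of depth ≤ k is some function symbol applied to depth-≤(k−1) arguments, giving N_k = 1 + N_{k-1}.
  N_0 = 1
  N_1 = 1 + 1 = 2
  N_2 = 1 + 2 = 3
So there are 3 ground terms available for substitution.
The body mentions every one of the 2 quantified variables; since ground terms form a free algebra, no two substitutions collapse to the same formula.
Number of ground instances = 3^2 = 9.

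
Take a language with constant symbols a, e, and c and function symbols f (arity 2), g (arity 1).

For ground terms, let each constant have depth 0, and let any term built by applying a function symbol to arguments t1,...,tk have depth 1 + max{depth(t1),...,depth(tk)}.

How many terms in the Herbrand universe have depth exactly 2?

228

Let N_k = |{terms of depth ≤ k}|. Then N_0 = 3 and N_k = 3 + N_{k-1}^2 + N_{k-1} for k ≥ 1 (one summand per function symbol, arity giving the exponent).
N_0 = 3
N_1 = 3 + 3^2 + 3 = 15
N_2 = 3 + 15^2 + 15 = 243
Terms of depth exactly 2: N_2 − N_1 = 243 − 15 = 228.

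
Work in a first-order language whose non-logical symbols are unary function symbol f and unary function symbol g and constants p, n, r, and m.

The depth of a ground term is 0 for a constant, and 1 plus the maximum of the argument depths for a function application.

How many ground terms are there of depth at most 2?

Write N_k for the number of ground terms of depth ≤ k. A term of depth ≤ k is either a constant or a function symbol applied to arguments of depth ≤ k−1, so N_k = 4 + N_{k-1} + N_{k-1}.
N_0 = 4
N_1 = 4 + 4 + 4 = 12
N_2 = 4 + 12 + 12 = 28

28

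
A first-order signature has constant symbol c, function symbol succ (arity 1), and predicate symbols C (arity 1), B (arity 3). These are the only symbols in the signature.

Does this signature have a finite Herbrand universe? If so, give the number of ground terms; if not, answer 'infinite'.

The signature has at least one function symbol (succ, arity 1) and at least one constant (c).
Iterating succ gives infinitely many distinct ground terms: c, succ(c), succ(succ(c)), ...
So the Herbrand universe is infinite.

infinite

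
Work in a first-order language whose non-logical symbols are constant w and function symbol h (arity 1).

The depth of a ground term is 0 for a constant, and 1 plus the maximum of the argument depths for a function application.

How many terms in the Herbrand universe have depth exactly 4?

1

Let N_k count ground terms of depth at most k. Each non-constant term of depth ≤ k is some function symbol applied to depth-≤(k−1) arguments, giving N_k = 1 + N_{k-1}.
N_0 = 1
N_1 = 1 + 1 = 2
N_2 = 1 + 2 = 3
N_3 = 1 + 3 = 4
N_4 = 1 + 4 = 5
Terms of depth exactly 4: N_4 − N_3 = 5 − 4 = 1.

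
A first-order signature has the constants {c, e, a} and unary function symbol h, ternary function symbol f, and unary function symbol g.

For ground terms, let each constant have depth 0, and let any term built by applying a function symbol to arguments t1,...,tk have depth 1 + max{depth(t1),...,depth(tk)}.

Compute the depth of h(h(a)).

2

depth(h(a)) = 1 + depth(a) = 1 + 0 = 1
depth(h(h(a))) = 1 + depth(h(a)) = 1 + 1 = 2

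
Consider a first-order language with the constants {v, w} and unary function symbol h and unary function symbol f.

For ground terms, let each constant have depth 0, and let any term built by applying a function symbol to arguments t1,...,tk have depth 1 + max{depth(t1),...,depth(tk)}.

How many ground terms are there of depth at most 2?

Let N_k count ground terms of depth at most k. Each non-constant term of depth ≤ k is some function symbol applied to depth-≤(k−1) arguments, giving N_k = 2 + N_{k-1} + N_{k-1}.
N_0 = 2
N_1 = 2 + 2 + 2 = 6
N_2 = 2 + 6 + 6 = 14

14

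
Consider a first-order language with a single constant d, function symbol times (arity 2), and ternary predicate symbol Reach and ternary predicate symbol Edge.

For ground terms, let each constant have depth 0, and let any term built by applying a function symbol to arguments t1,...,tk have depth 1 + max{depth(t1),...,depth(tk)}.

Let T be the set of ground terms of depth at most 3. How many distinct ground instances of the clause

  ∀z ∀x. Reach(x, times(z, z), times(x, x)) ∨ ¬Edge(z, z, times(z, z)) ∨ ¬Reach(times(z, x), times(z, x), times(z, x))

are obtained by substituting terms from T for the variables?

Ground terms of depth ≤ 3:
  Let N_k = |{terms of depth ≤ k}|. Then N_0 = 1 and N_k = 1 + N_{k-1}^2 for k ≥ 1 (one summand per function symbol, arity giving the exponent).
  N_0 = 1
  N_1 = 1 + 1^2 = 2
  N_2 = 1 + 2^2 = 5
  N_3 = 1 + 5^2 = 26
So there are 26 ground terms available for substitution.
There are 2 variables to instantiate (z, x), each occurring in at least one literal, so different choices give different ground instances.
Number of ground instances = 26^2 = 676.

676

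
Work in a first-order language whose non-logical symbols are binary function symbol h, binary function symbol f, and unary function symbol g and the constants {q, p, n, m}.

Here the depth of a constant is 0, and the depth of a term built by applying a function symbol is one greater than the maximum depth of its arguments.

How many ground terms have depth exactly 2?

3204

If N_k denotes the number of depth-≤k ground terms, the 4 constants give N_0 = 4, and each function symbol of arity r contributes N_{k-1}^r new terms at level k: N_k = 4 + N_{k-1}^2 + N_{k-1}^2 + N_{k-1}.
N_0 = 4
N_1 = 4 + 4^2 + 4^2 + 4 = 40
N_2 = 4 + 40^2 + 40^2 + 40 = 3244
Terms of depth exactly 2: N_2 − N_1 = 3244 − 40 = 3204.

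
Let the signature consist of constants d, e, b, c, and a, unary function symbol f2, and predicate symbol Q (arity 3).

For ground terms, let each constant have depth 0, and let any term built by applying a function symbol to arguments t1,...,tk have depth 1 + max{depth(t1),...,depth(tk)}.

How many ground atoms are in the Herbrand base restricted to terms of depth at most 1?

1000

First count ground terms of depth ≤ 1.
Write N_k for the number of ground terms of depth ≤ k. A term of depth ≤ k is either a constant or a function symbol applied to arguments of depth ≤ k−1, so N_k = 5 + N_{k-1}.
N_0 = 5
N_1 = 5 + 5 = 10
So |H| = 10.
For each predicate symbol, the number of ground atoms is |H| raised to its arity; summing:
  Q: 10^3 = 1000
Total ground atoms: 1000.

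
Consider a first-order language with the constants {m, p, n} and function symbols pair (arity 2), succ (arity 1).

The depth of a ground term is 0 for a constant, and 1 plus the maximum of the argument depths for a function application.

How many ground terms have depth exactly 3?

59052

Write N_k for the number of ground terms of depth ≤ k. A term of depth ≤ k is either a constant or a function symbol applied to arguments of depth ≤ k−1, so N_k = 3 + N_{k-1}^2 + N_{k-1}.
N_0 = 3
N_1 = 3 + 3^2 + 3 = 15
N_2 = 3 + 15^2 + 15 = 243
N_3 = 3 + 243^2 + 243 = 59295
Terms of depth exactly 3: N_3 − N_2 = 59295 − 243 = 59052.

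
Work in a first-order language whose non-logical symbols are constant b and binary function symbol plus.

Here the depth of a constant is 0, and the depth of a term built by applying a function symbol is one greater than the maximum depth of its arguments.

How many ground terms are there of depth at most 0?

Let N_k = |{terms of depth ≤ k}|. Then N_0 = 1 and N_k = 1 + N_{k-1}^2 for k ≥ 1 (one summand per function symbol, arity giving the exponent).
N_0 = 1
Explicitly: b.

1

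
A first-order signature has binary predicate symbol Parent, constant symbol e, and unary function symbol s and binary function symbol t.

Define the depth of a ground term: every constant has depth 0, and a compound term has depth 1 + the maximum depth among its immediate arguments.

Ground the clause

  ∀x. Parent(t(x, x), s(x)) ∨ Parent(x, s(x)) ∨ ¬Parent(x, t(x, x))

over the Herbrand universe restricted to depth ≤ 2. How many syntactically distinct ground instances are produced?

13

Ground terms of depth ≤ 2:
  If N_k denotes the number of depth-≤k ground terms, the 1 constant gives N_0 = 1, and each function symbol of arity r contributes N_{k-1}^r new terms at level k: N_k = 1 + N_{k-1} + N_{k-1}^2.
  N_0 = 1
  N_1 = 1 + 1 + 1^2 = 3
  N_2 = 1 + 3 + 3^2 = 13
So there are 13 ground terms available for substitution.
The body mentions the single quantified variable x; since ground terms form a free algebra, no two substitutions collapse to the same formula.
Number of ground instances = 13.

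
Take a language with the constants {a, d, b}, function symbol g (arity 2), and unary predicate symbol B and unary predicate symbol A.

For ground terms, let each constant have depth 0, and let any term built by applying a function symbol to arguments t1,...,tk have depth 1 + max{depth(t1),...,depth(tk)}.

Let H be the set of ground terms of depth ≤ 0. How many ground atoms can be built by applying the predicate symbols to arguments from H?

6

First count ground terms of depth ≤ 0.
If N_k denotes the number of depth-≤k ground terms, the 3 constants give N_0 = 3, and each function symbol of arity r contributes N_{k-1}^r new terms at level k: N_k = 3 + N_{k-1}^2.
N_0 = 3
So |H| = 3.
A ground atom is a predicate applied to a tuple of terms from H, so the count is the sum over predicates of |H|^arity:
  B: 3;  A: 3
Total ground atoms: 3 + 3 = 6.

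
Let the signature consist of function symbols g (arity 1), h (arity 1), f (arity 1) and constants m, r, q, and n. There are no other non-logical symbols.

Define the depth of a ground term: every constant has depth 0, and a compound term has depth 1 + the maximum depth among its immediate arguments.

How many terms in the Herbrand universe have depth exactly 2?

36

Let N_k count ground terms of depth at most k. Each non-constant term of depth ≤ k is some function symbol applied to depth-≤(k−1) arguments, giving N_k = 4 + N_{k-1} + N_{k-1} + N_{k-1}.
N_0 = 4
N_1 = 4 + 4 + 4 + 4 = 16
N_2 = 4 + 16 + 16 + 16 = 52
Terms of depth exactly 2: N_2 − N_1 = 52 − 16 = 36.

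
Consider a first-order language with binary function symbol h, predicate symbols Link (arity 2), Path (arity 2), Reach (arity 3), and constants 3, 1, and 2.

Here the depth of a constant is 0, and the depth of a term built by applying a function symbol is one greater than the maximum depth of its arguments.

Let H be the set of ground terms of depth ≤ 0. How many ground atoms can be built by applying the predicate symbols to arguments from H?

First count ground terms of depth ≤ 0.
If N_k denotes the number of depth-≤k ground terms, the 3 constants give N_0 = 3, and each function symbol of arity r contributes N_{k-1}^r new terms at level k: N_k = 3 + N_{k-1}^2.
N_0 = 3
Explicitly: 3, 1, 2.
So |H| = 3.
Ground atoms are formed by filling each argument slot of a predicate with a term from H, so an r-ary predicate gives |H|^r atoms:
  Link: 3^2 = 9;  Path: 3^2 = 9;  Reach: 3^3 = 27
Total ground atoms: 9 + 9 + 27 = 45.

45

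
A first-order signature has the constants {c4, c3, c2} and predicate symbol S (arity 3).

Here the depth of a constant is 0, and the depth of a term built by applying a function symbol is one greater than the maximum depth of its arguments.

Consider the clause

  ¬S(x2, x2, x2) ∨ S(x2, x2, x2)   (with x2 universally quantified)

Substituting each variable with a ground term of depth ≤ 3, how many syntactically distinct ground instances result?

3

Ground terms of depth ≤ 3:
  With no function symbols every ground term is a constant, so there are exactly 3 ground terms at every depth bound.
  N_0 = 3
  N_1 = 3
  N_2 = 3
  N_3 = 3
  Explicitly: c4, c3, c2.
So there are 3 ground terms available for substitution.
The clause has 1 distinct variable (x2), which appears in the body. In the free term algebra distinct substitutions yield syntactically distinct ground instances.
Number of ground instances = 3.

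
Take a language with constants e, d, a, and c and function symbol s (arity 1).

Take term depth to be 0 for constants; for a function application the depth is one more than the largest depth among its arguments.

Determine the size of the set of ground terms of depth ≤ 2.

If N_k denotes the number of depth-≤k ground terms, the 4 constants give N_0 = 4, and each function symbol of arity r contributes N_{k-1}^r new terms at level k: N_k = 4 + N_{k-1}.
N_0 = 4
N_1 = 4 + 4 = 8
N_2 = 4 + 8 = 12
Explicitly: e, d, a, c, s(e), s(d), s(a), s(c), s(s(e)), s(s(d)), s(s(a)), s(s(c)).

12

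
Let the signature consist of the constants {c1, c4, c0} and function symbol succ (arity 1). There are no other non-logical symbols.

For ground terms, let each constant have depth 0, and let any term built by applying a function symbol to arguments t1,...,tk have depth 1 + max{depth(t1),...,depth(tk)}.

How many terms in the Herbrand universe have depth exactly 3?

3

If N_k denotes the number of depth-≤k ground terms, the 3 constants give N_0 = 3, and each function symbol of arity r contributes N_{k-1}^r new terms at level k: N_k = 3 + N_{k-1}.
N_0 = 3
N_1 = 3 + 3 = 6
N_2 = 3 + 6 = 9
N_3 = 3 + 9 = 12
Terms of depth exactly 3: N_3 − N_2 = 12 − 9 = 3.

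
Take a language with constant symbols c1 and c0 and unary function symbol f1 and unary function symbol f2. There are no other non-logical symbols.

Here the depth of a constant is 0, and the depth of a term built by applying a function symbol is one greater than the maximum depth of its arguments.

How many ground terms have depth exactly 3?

Let N_k = |{terms of depth ≤ k}|. Then N_0 = 2 and N_k = 2 + N_{k-1} + N_{k-1} for k ≥ 1 (one summand per function symbol, arity giving the exponent).
N_0 = 2
N_1 = 2 + 2 + 2 = 6
N_2 = 2 + 6 + 6 = 14
N_3 = 2 + 14 + 14 = 30
Terms of depth exactly 3: N_3 − N_2 = 30 − 14 = 16.

16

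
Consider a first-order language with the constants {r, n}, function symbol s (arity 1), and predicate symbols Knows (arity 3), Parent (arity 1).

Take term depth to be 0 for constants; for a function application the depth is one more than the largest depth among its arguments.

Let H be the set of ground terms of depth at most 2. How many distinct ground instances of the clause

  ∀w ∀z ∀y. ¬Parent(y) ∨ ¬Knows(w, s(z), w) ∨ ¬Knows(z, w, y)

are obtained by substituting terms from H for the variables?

216

Ground terms of depth ≤ 2:
  Let N_k count ground terms of depth at most k. Each non-constant term of depth ≤ k is some function symbol applied to depth-≤(k−1) arguments, giving N_k = 2 + N_{k-1}.
  N_0 = 2
  N_1 = 2 + 2 = 4
  N_2 = 2 + 4 = 6
So there are 6 ground terms available for substitution.
Each of w, z, y ranges independently over the available ground terms, and distinct assignments produce distinct instances.
Number of ground instances = 6^3 = 216.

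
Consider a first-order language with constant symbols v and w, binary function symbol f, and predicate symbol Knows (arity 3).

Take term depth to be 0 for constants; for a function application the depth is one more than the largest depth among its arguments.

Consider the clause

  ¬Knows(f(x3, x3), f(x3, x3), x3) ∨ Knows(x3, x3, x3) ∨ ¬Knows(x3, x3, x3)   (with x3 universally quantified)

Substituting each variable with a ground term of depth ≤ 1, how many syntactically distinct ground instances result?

Ground terms of depth ≤ 1:
  Let N_k = |{terms of depth ≤ k}|. Then N_0 = 2 and N_k = 2 + N_{k-1}^2 for k ≥ 1 (one summand per function symbol, arity giving the exponent).
  N_0 = 2
  N_1 = 2 + 2^2 = 6
So there are 6 ground terms available for substitution.
The variable x3 ranges independently over the available ground terms, and distinct assignments produce distinct instances.
Number of ground instances = 6.

6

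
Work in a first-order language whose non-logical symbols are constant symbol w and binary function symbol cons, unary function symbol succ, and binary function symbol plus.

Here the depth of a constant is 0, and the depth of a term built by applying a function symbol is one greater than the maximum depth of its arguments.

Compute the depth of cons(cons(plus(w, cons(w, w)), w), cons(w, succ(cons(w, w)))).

depth(cons(w, w)) = 1 + max(0, 0) = 1
depth(plus(w, cons(w, w))) = 1 + max(0, 1) = 2
depth(cons(plus(w, cons(w, w)), w)) = 1 + max(2, 0) = 3
depth(succ(cons(w, w))) = 1 + depth(cons(w, w)) = 1 + 1 = 2
depth(cons(w, succ(cons(w, w)))) = 1 + max(0, 2) = 3
depth(cons(cons(plus(w, cons(w, w)), w), cons(w, succ(cons(w, w))))) = 1 + max(3, 3) = 4

4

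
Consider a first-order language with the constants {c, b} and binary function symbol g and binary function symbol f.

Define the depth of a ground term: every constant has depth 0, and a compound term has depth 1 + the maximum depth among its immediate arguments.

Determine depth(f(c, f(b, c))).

2

depth(f(b, c)) = 1 + max(0, 0) = 1
depth(f(c, f(b, c))) = 1 + max(0, 1) = 2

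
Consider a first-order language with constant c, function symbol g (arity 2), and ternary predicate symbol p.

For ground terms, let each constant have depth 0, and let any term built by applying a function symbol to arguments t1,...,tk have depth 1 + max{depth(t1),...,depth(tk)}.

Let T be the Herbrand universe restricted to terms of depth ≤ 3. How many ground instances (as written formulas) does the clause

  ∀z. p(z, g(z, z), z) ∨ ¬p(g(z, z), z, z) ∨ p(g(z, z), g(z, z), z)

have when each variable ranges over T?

Ground terms of depth ≤ 3:
  Let N_k count ground terms of depth at most k. Each non-constant term of depth ≤ k is some function symbol applied to depth-≤(k−1) arguments, giving N_k = 1 + N_{k-1}^2.
  N_0 = 1
  N_1 = 1 + 1^2 = 2
  N_2 = 1 + 2^2 = 5
  N_3 = 1 + 5^2 = 26
So there are 26 ground terms available for substitution.
The body mentions the single quantified variable z; since ground terms form a free algebra, no two substitutions collapse to the same formula.
Number of ground instances = 26.

26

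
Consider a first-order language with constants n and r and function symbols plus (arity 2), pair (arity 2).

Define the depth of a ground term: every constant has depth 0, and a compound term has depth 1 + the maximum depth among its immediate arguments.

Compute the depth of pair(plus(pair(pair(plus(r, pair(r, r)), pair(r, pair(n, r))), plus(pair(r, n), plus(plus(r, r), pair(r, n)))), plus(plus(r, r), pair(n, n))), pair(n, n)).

depth(pair(r, r)) = 1 + max(0, 0) = 1
depth(plus(r, pair(r, r))) = 1 + max(0, 1) = 2
depth(pair(n, r)) = 1 + max(0, 0) = 1
depth(pair(r, pair(n, r))) = 1 + max(0, 1) = 2
depth(pair(plus(r, pair(r, r)), pair(r, pair(n, r)))) = 1 + max(2, 2) = 3
depth(pair(r, n)) = 1 + max(0, 0) = 1
depth(plus(r, r)) = 1 + max(0, 0) = 1
depth(plus(plus(r, r), pair(r, n))) = 1 + max(1, 1) = 2
depth(plus(pair(r, n), plus(plus(r, r), pair(r, n)))) = 1 + max(1, 2) = 3
depth(pair(pair(plus(r, pair(r, r)), pair(r, pair(n, r))), plus(pair(r, n), plus(plus(r, r), pair(r, n))))) = 1 + max(3, 3) = 4
depth(pair(n, n)) = 1 + max(0, 0) = 1
depth(plus(plus(r, r), pair(n, n))) = 1 + max(1, 1) = 2
depth(plus(pair(pair(plus(r, pair(r, r)), pair(r, pair(n, r))), plus(pair(r, n), plus(plus(r, r), pair(r, n)))), plus(plus(r, r), pair(n, n)))) = 1 + max(4, 2) = 5
depth(pair(plus(pair(pair(plus(r, pair(r, r)), pair(r, pair(n, r))), plus(pair(r, n), plus(plus(r, r), pair(r, n)))), plus(plus(r, r), pair(n, n))), pair(n, n))) = 1 + max(5, 1) = 6

6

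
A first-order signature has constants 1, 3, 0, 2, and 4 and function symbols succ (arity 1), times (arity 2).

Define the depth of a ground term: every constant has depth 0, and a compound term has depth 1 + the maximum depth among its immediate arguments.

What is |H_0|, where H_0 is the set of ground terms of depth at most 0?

Let N_k = |{terms of depth ≤ k}|. Then N_0 = 5 and N_k = 5 + N_{k-1} + N_{k-1}^2 for k ≥ 1 (one summand per function symbol, arity giving the exponent).
N_0 = 5

5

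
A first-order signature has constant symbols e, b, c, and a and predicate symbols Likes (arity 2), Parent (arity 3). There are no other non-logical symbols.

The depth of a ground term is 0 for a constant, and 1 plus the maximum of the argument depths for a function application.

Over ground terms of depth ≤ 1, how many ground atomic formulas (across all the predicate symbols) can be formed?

80

First count ground terms of depth ≤ 1.
With no function symbols every ground term is a constant, so there are exactly 4 ground terms at every depth bound.
N_0 = 4
N_1 = 4
Explicitly: e, b, c, a.
So |H| = 4.
A ground atom is a predicate applied to a tuple of terms from H, so the count is the sum over predicates of |H|^arity:
  Likes: 4^2 = 16;  Parent: 4^3 = 64
Total ground atoms: 16 + 64 = 80.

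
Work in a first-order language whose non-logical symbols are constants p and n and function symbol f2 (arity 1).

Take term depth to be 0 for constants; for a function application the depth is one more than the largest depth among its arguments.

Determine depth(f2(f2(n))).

depth(f2(n)) = 1 + depth(n) = 1 + 0 = 1
depth(f2(f2(n))) = 1 + depth(f2(n)) = 1 + 1 = 2

2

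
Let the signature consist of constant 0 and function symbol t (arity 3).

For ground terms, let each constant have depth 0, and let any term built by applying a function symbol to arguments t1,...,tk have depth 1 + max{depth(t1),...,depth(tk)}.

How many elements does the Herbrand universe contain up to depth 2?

Let N_k count ground terms of depth at most k. Each non-constant term of depth ≤ k is some function symbol applied to depth-≤(k−1) arguments, giving N_k = 1 + N_{k-1}^3.
N_0 = 1
N_1 = 1 + 1^3 = 2
N_2 = 1 + 2^3 = 9

9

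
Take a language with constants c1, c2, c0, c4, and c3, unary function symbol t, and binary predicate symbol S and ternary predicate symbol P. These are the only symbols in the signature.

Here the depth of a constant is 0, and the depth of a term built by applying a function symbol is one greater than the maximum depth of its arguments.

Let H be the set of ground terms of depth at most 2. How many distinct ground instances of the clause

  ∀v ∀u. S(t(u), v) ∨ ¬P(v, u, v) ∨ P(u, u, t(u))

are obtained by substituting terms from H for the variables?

Ground terms of depth ≤ 2:
  Write N_k for the number of ground terms of depth ≤ k. A term of depth ≤ k is either a constant or a function symbol applied to arguments of depth ≤ k−1, so N_k = 5 + N_{k-1}.
  N_0 = 5
  N_1 = 5 + 5 = 10
  N_2 = 5 + 10 = 15
So there are 15 ground terms available for substitution.
Each of v, u ranges independently over the available ground terms, and distinct assignments produce distinct instances.
Number of ground instances = 15^2 = 225.

225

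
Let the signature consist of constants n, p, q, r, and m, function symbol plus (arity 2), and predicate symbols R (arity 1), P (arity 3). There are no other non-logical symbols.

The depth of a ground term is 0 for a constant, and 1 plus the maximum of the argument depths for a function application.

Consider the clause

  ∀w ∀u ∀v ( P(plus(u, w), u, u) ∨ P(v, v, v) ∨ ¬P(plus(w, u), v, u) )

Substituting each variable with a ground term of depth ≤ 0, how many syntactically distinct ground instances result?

Ground terms of depth ≤ 0:
  Let N_k = |{terms of depth ≤ k}|. Then N_0 = 5 and N_k = 5 + N_{k-1}^2 for k ≥ 1 (one summand per function symbol, arity giving the exponent).
  N_0 = 5
  Explicitly: n, p, q, r, m.
So there are 5 ground terms available for substitution.
The clause has 3 distinct variables (w, u, v), each appearing in the body. In the free term algebra distinct substitutions yield syntactically distinct ground instances.
Number of ground instances = 5^3 = 125.

125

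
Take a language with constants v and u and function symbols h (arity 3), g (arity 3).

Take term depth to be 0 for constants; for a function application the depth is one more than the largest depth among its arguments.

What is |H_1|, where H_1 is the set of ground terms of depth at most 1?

18

Let N_k count ground terms of depth at most k. Each non-constant term of depth ≤ k is some function symbol applied to depth-≤(k−1) arguments, giving N_k = 2 + N_{k-1}^3 + N_{k-1}^3.
N_0 = 2
N_1 = 2 + 2^3 + 2^3 = 18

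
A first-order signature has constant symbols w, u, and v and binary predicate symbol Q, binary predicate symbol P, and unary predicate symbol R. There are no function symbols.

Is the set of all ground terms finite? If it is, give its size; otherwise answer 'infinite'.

There are no function symbols, so every ground term is one of the 3 constants.
The Herbrand universe is {w, u, v}, which is finite with 3 elements.

3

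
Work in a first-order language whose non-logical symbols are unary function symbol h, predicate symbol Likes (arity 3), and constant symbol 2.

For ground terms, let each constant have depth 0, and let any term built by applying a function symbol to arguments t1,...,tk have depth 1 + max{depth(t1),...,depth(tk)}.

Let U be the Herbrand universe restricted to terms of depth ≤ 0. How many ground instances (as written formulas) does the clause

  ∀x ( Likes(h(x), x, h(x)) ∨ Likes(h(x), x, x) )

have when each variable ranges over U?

1

Ground terms of depth ≤ 0:
  Write N_k for the number of ground terms of depth ≤ k. A term of depth ≤ k is either a constant or a function symbol applied to arguments of depth ≤ k−1, so N_k = 1 + N_{k-1}.
  N_0 = 1
  Explicitly: 2.
So there is exactly 1 ground term available for substitution.
The body mentions the single quantified variable x; since ground terms form a free algebra, no two substitutions collapse to the same formula.
Number of ground instances = 1.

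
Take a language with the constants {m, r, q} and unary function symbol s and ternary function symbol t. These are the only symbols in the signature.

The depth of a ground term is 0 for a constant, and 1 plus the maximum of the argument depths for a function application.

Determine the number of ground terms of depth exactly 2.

35940

Let N_k count ground terms of depth at most k. Each non-constant term of depth ≤ k is some function symbol applied to depth-≤(k−1) arguments, giving N_k = 3 + N_{k-1} + N_{k-1}^3.
N_0 = 3
N_1 = 3 + 3 + 3^3 = 33
N_2 = 3 + 33 + 33^3 = 35973
Terms of depth exactly 2: N_2 − N_1 = 35973 − 33 = 35940.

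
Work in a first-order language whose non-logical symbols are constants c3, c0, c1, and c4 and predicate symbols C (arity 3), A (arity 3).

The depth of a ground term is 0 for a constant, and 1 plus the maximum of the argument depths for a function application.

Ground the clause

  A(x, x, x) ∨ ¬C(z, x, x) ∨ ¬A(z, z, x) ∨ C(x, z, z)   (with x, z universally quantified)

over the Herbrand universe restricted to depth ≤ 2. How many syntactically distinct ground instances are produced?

16

Ground terms of depth ≤ 2:
  With no function symbols every ground term is a constant, so there are exactly 4 ground terms at every depth bound.
  N_0 = 4
  N_1 = 4
  N_2 = 4
  Explicitly: c3, c0, c1, c4.
So there are 4 ground terms available for substitution.
Each of x, z ranges independently over the available ground terms, and distinct assignments produce distinct instances.
Number of ground instances = 4^2 = 16.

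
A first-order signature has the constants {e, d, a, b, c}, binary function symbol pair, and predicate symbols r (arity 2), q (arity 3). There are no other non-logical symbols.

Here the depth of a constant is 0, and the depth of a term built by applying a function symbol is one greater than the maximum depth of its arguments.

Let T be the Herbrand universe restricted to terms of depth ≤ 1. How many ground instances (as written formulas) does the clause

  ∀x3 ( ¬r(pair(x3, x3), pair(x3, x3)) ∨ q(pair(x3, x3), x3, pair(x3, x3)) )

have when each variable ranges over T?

30

Ground terms of depth ≤ 1:
  Count level by level. With function symbols pair/2, the terms of depth ≤ k are the 5 constants together with each function applied to depth-≤(k−1) tuples, so N_k = 5 + N_{k-1}^2.
  N_0 = 5
  N_1 = 5 + 5^2 = 30
So there are 30 ground terms available for substitution.
The variable x3 ranges independently over the available ground terms, and distinct assignments produce distinct instances.
Number of ground instances = 30.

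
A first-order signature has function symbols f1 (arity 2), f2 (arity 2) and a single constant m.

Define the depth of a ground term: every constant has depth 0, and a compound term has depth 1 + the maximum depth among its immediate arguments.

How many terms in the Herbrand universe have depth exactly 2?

If N_k denotes the number of depth-≤k ground terms, the 1 constant gives N_0 = 1, and each function symbol of arity r contributes N_{k-1}^r new terms at level k: N_k = 1 + N_{k-1}^2 + N_{k-1}^2.
N_0 = 1
N_1 = 1 + 1^2 + 1^2 = 3
N_2 = 1 + 3^2 + 3^2 = 19
Terms of depth exactly 2: N_2 − N_1 = 19 − 3 = 16.

16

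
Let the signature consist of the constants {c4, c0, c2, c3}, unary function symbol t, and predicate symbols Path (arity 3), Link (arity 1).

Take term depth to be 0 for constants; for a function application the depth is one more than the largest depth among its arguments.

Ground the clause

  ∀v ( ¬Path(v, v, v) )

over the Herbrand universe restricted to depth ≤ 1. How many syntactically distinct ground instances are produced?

Ground terms of depth ≤ 1:
  Let N_k = |{terms of depth ≤ k}|. Then N_0 = 4 and N_k = 4 + N_{k-1} for k ≥ 1 (one summand per function symbol, arity giving the exponent).
  N_0 = 4
  N_1 = 4 + 4 = 8
  Explicitly: c4, c0, c2, c3, t(c4), t(c0), t(c2), t(c3).
So there are 8 ground terms available for substitution.
The body mentions the single quantified variable v; since ground terms form a free algebra, no two substitutions collapse to the same formula.
Number of ground instances = 8.

8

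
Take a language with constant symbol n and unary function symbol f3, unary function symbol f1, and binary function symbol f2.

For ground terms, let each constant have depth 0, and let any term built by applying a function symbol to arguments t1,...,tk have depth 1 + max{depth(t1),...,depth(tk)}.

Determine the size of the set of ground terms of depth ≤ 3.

676

Count level by level. With function symbols f3/1, f1/1, f2/2, the terms of depth ≤ k are the 1 constant together with each function applied to depth-≤(k−1) tuples, so N_k = 1 + N_{k-1} + N_{k-1} + N_{k-1}^2.
N_0 = 1
N_1 = 1 + 1 + 1 + 1^2 = 4
N_2 = 1 + 4 + 4 + 4^2 = 25
N_3 = 1 + 25 + 25 + 25^2 = 676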